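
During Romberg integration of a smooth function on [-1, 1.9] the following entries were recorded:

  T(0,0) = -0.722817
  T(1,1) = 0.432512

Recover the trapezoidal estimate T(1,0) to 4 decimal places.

From T(1,1) = (4·T(1,0) − T(0,0))/3, solve for T(1,0):
4·T(1,0) = 3·0.432512 + (-0.722817) = 0.574719
T(1,0) = 0.143680

0.1437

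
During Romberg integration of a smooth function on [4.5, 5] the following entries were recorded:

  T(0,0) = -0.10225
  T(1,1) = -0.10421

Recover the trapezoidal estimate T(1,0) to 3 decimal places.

-0.104

From T(1,1) = (4·T(1,0) − T(0,0))/3, solve for T(1,0):
4·T(1,0) = 3·(-0.10421) + (-0.10225) = -0.41488
T(1,0) = -0.10372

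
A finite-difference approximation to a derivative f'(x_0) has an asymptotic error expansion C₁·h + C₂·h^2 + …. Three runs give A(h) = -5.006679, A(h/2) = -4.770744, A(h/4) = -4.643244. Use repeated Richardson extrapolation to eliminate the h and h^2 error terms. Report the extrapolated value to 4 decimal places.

First eliminate the h term (factor 2^1 = 2):
  B₁ = (2·(-4.770744) − (-5.006679))/1 = -4.534809
  B₂ = (2·(-4.643244) − (-4.770744))/1 = -4.515744
Then eliminate the h^2 term (factor 2^2 = 4):
  (4·(-4.515744) − (-4.534809))/3 = -4.509389

-4.5094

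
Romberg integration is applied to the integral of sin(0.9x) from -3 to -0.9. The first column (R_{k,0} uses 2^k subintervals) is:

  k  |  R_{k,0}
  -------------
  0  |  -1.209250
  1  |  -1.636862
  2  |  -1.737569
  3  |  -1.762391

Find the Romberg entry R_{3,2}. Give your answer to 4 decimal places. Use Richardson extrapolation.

Richardson extrapolation on the trapezoidal column (denominator 4−1=3):
R_{2,1} = -1.737569 + (-1.737569 − (-1.636862))/3 = -1.771138
R_{3,1} = -1.762391 + (-1.762391 − (-1.737569))/3 = -1.770665
R_{3,2} = (16·(-1.770665) − (-1.771138)) / 15 = -1.770633
(Column j=1 coincides with Simpson's rule on the same nodes.)

-1.7706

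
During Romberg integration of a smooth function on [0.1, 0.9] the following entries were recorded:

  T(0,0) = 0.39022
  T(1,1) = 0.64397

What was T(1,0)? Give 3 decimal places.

From T(1,1) = (4·T(1,0) − T(0,0))/3, solve for T(1,0):
4·T(1,0) = 3·0.64397 + 0.39022 = 2.32213
T(1,0) = 0.58053

0.581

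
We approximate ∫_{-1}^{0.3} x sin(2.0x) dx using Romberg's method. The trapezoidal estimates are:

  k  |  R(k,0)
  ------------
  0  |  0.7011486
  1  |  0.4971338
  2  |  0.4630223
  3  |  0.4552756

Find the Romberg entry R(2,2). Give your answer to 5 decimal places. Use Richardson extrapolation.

0.45315

R(1,1) = 0.4971338 + (0.4971338 − 0.7011486)/3 = 0.4291289
R(2,1) = 0.4630223 + (0.4630223 − 0.4971338)/3 = 0.4516518
R(2,2) = 0.4516518 + (0.4516518 − 0.4291289)/15 = 0.4531533
(Column j=1 coincides with Simpson's rule on the same nodes.)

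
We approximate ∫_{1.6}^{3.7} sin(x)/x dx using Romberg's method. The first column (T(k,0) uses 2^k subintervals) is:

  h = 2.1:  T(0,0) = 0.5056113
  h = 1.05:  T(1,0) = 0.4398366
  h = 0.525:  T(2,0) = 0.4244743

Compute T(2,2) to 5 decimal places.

0.41945

Richardson extrapolation on the trapezoidal column (denominator 4−1=3):
T(1,1) = (4·0.4398366 − 0.5056113) / 3 = 0.4179117
T(2,1) = 0.4244743 + (0.4244743 − 0.4398366)/3 = 0.4193535
T(2,2) = (16·0.4193535 − 0.4179117) / 15 = 0.4194496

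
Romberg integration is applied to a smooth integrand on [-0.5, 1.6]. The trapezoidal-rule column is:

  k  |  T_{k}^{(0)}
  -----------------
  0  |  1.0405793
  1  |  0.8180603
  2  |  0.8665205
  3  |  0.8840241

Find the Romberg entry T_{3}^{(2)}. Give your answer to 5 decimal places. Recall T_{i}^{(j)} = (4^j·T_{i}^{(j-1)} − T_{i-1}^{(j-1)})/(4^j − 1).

0.89034

Richardson extrapolation on the trapezoidal column (denominator 4−1=3):
T_{2}^{(1)} = (4·0.8665205 − 0.8180603) / 3 = 0.8826739
T_{3}^{(1)} = (4·0.8840241 − 0.8665205) / 3 = 0.8898586
T_{3}^{(2)} = 0.8898586 + (0.8898586 − 0.8826739)/15 = 0.8903376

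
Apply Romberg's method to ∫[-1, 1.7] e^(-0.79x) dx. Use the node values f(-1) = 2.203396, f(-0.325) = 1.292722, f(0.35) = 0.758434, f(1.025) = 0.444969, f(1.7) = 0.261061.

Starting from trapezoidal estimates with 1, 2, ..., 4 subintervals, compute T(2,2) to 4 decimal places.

2.4588

T(0,0) (trapezoid, 1 panel, h=2.7000): 3.327017
T(1,0) (trapezoid, 2 panels, h=1.3500): 2.687394
T(2,0) (trapezoid, 4 panels, h=0.6750): 2.516639
T(1,1) = 2.687394 + (2.687394 − 3.327017)/3 = 2.474186
T(2,1) = 2.516639 + (2.516639 − 2.687394)/3 = 2.459721
T(2,2) = 2.459721 + (2.459721 − 2.474186)/15 = 2.458757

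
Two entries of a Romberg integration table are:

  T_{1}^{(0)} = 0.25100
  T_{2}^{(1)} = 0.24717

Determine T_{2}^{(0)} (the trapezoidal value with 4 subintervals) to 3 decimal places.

From T_{2}^{(1)} = (4·T_{2}^{(0)} − T_{1}^{(0)})/3, solve for T_{2}^{(0)}:
4·T_{2}^{(0)} = 3·0.24717 + 0.25100 = 0.99251
T_{2}^{(0)} = 0.24813

0.248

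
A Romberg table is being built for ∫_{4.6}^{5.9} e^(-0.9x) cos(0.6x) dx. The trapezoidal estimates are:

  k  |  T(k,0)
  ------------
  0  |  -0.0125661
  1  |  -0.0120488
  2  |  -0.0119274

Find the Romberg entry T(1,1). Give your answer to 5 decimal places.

Richardson extrapolation on the trapezoidal column (denominator 4−1=3):
T(1,1) = -0.0120488 + (-0.0120488 − (-0.0125661))/3 = -0.0118764

-0.01188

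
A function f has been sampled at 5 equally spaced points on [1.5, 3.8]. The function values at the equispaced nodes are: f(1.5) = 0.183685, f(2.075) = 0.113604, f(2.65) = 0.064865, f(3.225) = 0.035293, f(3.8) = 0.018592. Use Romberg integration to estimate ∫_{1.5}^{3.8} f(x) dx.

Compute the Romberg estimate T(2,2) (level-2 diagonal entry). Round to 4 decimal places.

0.1778

T(0,0) (trapezoid, 1 panel, h=2.3000): 0.232619
T(1,0) (trapezoid, 2 panels, h=1.1500): 0.190904
T(2,0) (trapezoid, 4 panels, h=0.5750): 0.181068
T(1,1) = 0.190904 + (0.190904 − 0.232619)/3 = 0.176999
T(2,1) = 0.181068 + (0.181068 − 0.190904)/3 = 0.177789
T(2,2) = 0.177789 + (0.177789 − 0.176999)/15 = 0.177842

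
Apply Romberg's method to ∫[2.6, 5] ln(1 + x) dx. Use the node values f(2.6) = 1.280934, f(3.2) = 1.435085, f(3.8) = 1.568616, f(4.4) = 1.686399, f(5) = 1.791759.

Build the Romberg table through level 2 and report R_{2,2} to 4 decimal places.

R_{0,0} (trapezoid, 1 panel, h=2.4000): 3.687232
R_{1,0} (trapezoid, 2 panels, h=1.2000): 3.725955
R_{2,0} (trapezoid, 4 panels, h=0.6000): 3.735868
R_{1,1} = 3.725955 + (3.725955 − 3.687232)/3 = 3.738863
R_{2,1} = 3.735868 + (3.735868 − 3.725955)/3 = 3.739172
R_{2,2} = 3.739172 + (3.739172 − 3.738863)/15 = 3.739193

3.7392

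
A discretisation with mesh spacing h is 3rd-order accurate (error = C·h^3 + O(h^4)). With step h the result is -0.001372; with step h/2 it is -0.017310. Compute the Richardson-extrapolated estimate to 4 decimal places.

The leading error scales as h^3; refining by a factor of 2 reduces it by 2^3 = 8.
Extrapolated value = (8·A(h/2) − A(h)) / (8 − 1)
= (8·(-0.017310) − (-0.001372)) / 7
= -0.137108 / 7 = -0.019587

-0.0196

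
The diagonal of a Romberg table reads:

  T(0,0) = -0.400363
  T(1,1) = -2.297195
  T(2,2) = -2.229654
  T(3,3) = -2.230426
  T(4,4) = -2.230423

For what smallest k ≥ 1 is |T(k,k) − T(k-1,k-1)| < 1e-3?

k = 3

|T(1,1) − T(0,0)| = 1.896832 ≥ 1e-3
|T(2,2) − T(1,1)| = 0.067541 ≥ 1e-3
|T(3,3) − T(2,2)| = 0.000772 < 1e-3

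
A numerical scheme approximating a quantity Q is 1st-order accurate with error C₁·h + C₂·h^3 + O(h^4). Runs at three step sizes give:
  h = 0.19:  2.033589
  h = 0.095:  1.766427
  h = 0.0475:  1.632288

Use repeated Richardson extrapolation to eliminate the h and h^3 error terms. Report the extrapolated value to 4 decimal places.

1.4980

First eliminate the h term (factor 2^1 = 2):
  B₁ = (2·1.766427 − 2.033589)/1 = 1.499265
  B₂ = (2·1.632288 − 1.766427)/1 = 1.498149
Then eliminate the h^3 term (factor 2^3 = 8):
  (8·1.498149 − 1.499265)/7 = 1.497990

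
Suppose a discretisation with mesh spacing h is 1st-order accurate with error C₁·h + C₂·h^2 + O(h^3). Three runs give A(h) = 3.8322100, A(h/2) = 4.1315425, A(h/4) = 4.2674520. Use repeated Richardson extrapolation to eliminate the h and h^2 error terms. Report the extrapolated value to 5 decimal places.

First eliminate the h term (factor 2^1 = 2):
  B₁ = (2·4.1315425 − 3.8322100)/1 = 4.4308750
  B₂ = (2·4.2674520 − 4.1315425)/1 = 4.4033615
Then eliminate the h^2 term (factor 2^2 = 4):
  (4·4.4033615 − 4.4308750)/3 = 4.3941903

4.39419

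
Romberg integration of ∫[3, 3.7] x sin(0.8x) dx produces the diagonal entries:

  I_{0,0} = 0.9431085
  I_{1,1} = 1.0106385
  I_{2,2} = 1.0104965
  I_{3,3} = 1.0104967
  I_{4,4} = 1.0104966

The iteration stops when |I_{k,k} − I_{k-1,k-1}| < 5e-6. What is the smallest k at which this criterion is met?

k = 3

|I_{1,1} − I_{0,0}| = 0.0675300 ≥ 5e-6
|I_{2,2} − I_{1,1}| = 0.0001420 ≥ 5e-6
|I_{3,3} − I_{2,2}| = 0.0000002 < 5e-6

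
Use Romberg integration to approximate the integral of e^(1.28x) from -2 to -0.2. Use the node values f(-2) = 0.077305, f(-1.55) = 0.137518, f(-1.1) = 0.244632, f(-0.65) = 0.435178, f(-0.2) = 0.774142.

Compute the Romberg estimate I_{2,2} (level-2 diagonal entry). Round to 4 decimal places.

I_{0,0} (trapezoid, 1 panel, h=1.8000): 0.766302
I_{1,0} (trapezoid, 2 panels, h=0.9000): 0.603320
I_{2,0} (trapezoid, 4 panels, h=0.4500): 0.559373
I_{1,1} = 0.603320 + (0.603320 − 0.766302)/3 = 0.548993
I_{2,1} = 0.559373 + (0.559373 − 0.603320)/3 = 0.544724
I_{2,2} = 0.544724 + (0.544724 − 0.548993)/15 = 0.544439

0.5444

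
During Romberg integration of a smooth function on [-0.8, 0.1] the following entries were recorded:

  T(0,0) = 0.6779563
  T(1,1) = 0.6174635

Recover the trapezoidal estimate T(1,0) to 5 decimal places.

From T(1,1) = (4·T(1,0) − T(0,0))/3, solve for T(1,0):
4·T(1,0) = 3·0.6174635 + 0.6779563 = 2.5303468
T(1,0) = 0.6325867

0.63259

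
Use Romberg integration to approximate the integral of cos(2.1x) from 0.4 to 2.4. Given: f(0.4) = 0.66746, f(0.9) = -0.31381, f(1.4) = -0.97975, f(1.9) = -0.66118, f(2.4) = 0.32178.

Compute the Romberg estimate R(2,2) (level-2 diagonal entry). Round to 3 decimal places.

-0.801

R(0,0) (trapezoid, 1 panel, h=2.0000): 0.98924
R(1,0) (trapezoid, 2 panels, h=1.0000): -0.48513
R(2,0) (trapezoid, 4 panels, h=0.5000): -0.73006
R(1,1) = -0.48513 + (-0.48513 − 0.98924)/3 = -0.97659
R(2,1) = -0.73006 + (-0.73006 − (-0.48513))/3 = -0.81170
R(2,2) = -0.81170 + (-0.81170 − (-0.97659))/15 = -0.80071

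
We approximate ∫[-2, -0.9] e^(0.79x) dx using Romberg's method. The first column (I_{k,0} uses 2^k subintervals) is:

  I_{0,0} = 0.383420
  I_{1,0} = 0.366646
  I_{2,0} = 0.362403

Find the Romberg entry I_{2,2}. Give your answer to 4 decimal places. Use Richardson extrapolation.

0.3610

I_{1,1} = 0.366646 + (0.366646 − 0.383420)/3 = 0.361055
I_{2,1} = 0.362403 + (0.362403 − 0.366646)/3 = 0.360989
I_{2,2} = (16·0.360989 − 0.361055) / 15 = 0.360985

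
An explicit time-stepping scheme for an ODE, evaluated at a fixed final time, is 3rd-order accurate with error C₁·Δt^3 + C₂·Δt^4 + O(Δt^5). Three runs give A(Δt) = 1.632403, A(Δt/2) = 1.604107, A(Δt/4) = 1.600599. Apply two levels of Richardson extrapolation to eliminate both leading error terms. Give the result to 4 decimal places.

1.6001

First eliminate the Δt^3 term (factor 2^3 = 8):
  B₁ = (8·1.604107 − 1.632403)/7 = 1.600065
  B₂ = (8·1.600599 − 1.604107)/7 = 1.600098
Then eliminate the Δt^4 term (factor 2^4 = 16):
  (16·1.600098 − 1.600065)/15 = 1.600100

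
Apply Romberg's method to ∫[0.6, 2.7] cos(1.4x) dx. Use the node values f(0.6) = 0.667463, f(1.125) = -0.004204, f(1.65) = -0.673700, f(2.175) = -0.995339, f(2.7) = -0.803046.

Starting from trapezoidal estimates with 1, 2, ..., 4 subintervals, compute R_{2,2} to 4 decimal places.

-0.9571

R_{0,0} (trapezoid, 1 panel, h=2.1000): -0.142362
R_{1,0} (trapezoid, 2 panels, h=1.0500): -0.778566
R_{2,0} (trapezoid, 4 panels, h=0.5250): -0.914043
R_{1,1} = -0.778566 + (-0.778566 − (-0.142362))/3 = -0.990634
R_{2,1} = -0.914043 + (-0.914043 − (-0.778566))/3 = -0.959202
R_{2,2} = -0.959202 + (-0.959202 − (-0.990634))/15 = -0.957107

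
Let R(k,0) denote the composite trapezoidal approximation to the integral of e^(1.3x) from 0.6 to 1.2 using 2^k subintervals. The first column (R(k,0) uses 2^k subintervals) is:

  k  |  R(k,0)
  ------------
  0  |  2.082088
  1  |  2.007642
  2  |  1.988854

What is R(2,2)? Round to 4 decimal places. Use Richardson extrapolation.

1.9826

R(1,1) = (4·2.007642 − 2.082088) / 3 = 1.982827
R(2,1) = 1.988854 + (1.988854 − 2.007642)/3 = 1.982591
R(2,2) = 1.982591 + (1.982591 − 1.982827)/15 = 1.982575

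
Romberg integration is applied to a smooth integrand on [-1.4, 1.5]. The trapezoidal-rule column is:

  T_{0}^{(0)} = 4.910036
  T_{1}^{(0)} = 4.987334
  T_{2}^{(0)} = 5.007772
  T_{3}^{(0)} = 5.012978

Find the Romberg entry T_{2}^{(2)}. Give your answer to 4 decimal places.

T_{1}^{(1)} = 4.987334 + (4.987334 − 4.910036)/3 = 5.013100
T_{2}^{(1)} = (4·5.007772 − 4.987334) / 3 = 5.014585
T_{2}^{(2)} = (16·5.014585 − 5.013100) / 15 = 5.014684

5.0147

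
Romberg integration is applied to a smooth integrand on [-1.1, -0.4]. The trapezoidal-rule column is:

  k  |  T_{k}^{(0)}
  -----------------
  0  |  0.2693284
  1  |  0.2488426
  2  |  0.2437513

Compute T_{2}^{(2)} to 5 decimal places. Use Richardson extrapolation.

Richardson extrapolation on the trapezoidal column (denominator 4−1=3):
T_{1}^{(1)} = (4·0.2488426 − 0.2693284) / 3 = 0.2420140
T_{2}^{(1)} = 0.2437513 + (0.2437513 − 0.2488426)/3 = 0.2420542
T_{2}^{(2)} = 0.2420542 + (0.2420542 − 0.2420140)/15 = 0.2420569

0.24206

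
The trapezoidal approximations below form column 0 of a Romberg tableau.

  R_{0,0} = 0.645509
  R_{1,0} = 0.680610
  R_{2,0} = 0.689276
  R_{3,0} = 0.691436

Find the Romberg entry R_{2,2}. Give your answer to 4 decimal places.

R_{1,1} = (4·0.680610 − 0.645509) / 3 = 0.692310
R_{2,1} = (4·0.689276 − 0.680610) / 3 = 0.692165
R_{2,2} = (16·0.692165 − 0.692310) / 15 = 0.692155

0.6922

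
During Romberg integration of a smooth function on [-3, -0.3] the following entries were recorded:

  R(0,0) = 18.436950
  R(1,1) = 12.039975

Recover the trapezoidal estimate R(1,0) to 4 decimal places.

13.6392

From R(1,1) = (4·R(1,0) − R(0,0))/3, solve for R(1,0):
4·R(1,0) = 3·12.039975 + 18.436950 = 54.556875
R(1,0) = 13.639219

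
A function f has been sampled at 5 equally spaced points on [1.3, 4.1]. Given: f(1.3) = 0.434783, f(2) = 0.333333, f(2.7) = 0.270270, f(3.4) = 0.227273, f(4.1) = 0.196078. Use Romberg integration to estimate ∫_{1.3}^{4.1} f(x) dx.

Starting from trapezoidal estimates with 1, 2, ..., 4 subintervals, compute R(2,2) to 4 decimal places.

R(0,0) (trapezoid, 1 panel, h=2.8000): 0.883205
R(1,0) (trapezoid, 2 panels, h=1.4000): 0.819981
R(2,0) (trapezoid, 4 panels, h=0.7000): 0.802415
R(1,1) = 0.819981 + (0.819981 − 0.883205)/3 = 0.798906
R(2,1) = 0.802415 + (0.802415 − 0.819981)/3 = 0.796560
R(2,2) = 0.796560 + (0.796560 − 0.798906)/15 = 0.796404

0.7964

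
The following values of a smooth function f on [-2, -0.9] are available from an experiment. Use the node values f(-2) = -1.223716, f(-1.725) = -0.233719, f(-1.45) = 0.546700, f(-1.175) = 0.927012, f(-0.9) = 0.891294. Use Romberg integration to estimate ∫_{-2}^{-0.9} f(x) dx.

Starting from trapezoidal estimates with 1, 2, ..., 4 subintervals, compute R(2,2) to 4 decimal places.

R(0,0) (trapezoid, 1 panel, h=1.1000): -0.182832
R(1,0) (trapezoid, 2 panels, h=0.5500): 0.209269
R(2,0) (trapezoid, 4 panels, h=0.2750): 0.295290
R(1,1) = 0.209269 + (0.209269 − (-0.182832))/3 = 0.339969
R(2,1) = 0.295290 + (0.295290 − 0.209269)/3 = 0.323964
R(2,2) = 0.323964 + (0.323964 − 0.339969)/15 = 0.322897

0.3229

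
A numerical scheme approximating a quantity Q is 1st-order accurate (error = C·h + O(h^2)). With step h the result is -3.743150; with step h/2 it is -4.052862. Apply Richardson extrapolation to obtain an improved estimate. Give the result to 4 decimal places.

Extrapolated value = (2·A(h/2) − A(h)) / (2 − 1)
= (2·(-4.052862) − (-3.743150)) / 1
= -4.362574 / 1 = -4.362574

-4.3626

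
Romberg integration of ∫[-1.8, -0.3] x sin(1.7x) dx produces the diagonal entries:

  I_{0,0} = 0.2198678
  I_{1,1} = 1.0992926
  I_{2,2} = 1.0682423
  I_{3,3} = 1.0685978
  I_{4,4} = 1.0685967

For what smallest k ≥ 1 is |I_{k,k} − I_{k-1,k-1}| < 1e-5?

k = 4

|I_{1,1} − I_{0,0}| = 0.8794248 ≥ 1e-5
|I_{2,2} − I_{1,1}| = 0.0310503 ≥ 1e-5
|I_{3,3} − I_{2,2}| = 0.0003555 ≥ 1e-5
|I_{4,4} − I_{3,3}| = 0.0000011 < 1e-5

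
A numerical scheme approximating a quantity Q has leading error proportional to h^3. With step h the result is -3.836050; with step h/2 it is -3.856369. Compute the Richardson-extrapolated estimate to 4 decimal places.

-3.8593

Extrapolated value = (8·A(h/2) − A(h)) / (8 − 1)
= (8·(-3.856369) − (-3.836050)) / 7
= -27.014902 / 7 = -3.859272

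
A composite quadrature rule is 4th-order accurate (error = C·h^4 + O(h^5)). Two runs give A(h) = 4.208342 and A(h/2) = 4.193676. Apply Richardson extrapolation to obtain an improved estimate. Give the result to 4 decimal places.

4.1927

Extrapolated value = (16·A(h/2) − A(h)) / (16 − 1)
= (16·4.193676 − 4.208342) / 15
= 62.890474 / 15 = 4.192698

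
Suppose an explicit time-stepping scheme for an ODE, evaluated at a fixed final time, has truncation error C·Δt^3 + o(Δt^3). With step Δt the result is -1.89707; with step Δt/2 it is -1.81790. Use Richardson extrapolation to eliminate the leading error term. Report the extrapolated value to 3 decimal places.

-1.807

The leading error scales as Δt^3; refining by a factor of 2 reduces it by 2^3 = 8.
Extrapolated value = (8·A(Δt/2) − A(Δt)) / (8 − 1)
= (8·(-1.81790) − (-1.89707)) / 7
= -12.64613 / 7 = -1.80659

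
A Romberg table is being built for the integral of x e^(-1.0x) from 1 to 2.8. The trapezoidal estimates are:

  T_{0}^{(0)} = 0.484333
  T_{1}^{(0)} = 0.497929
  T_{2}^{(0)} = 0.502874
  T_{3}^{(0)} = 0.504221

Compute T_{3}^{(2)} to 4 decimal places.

0.5047

Richardson extrapolation on the trapezoidal column (denominator 4−1=3):
T_{2}^{(1)} = 0.502874 + (0.502874 − 0.497929)/3 = 0.504522
T_{3}^{(1)} = (4·0.504221 − 0.502874) / 3 = 0.504670
T_{3}^{(2)} = (16·0.504670 − 0.504522) / 15 = 0.504680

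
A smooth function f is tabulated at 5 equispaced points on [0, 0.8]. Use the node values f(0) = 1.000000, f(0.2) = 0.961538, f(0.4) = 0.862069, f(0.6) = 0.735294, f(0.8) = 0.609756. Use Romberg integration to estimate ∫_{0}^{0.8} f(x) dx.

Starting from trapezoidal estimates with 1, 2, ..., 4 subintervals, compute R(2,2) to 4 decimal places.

0.6748

R(0,0) (trapezoid, 1 panel, h=0.8000): 0.643902
R(1,0) (trapezoid, 2 panels, h=0.4000): 0.666779
R(2,0) (trapezoid, 4 panels, h=0.2000): 0.672756
R(1,1) = 0.666779 + (0.666779 − 0.643902)/3 = 0.674405
R(2,1) = 0.672756 + (0.672756 − 0.666779)/3 = 0.674748
R(2,2) = 0.674748 + (0.674748 − 0.674405)/15 = 0.674771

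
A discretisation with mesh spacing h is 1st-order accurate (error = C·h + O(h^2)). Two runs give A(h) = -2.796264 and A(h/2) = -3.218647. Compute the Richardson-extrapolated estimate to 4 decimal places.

The leading error scales as h; refining by a factor of 2 reduces it by 2^1 = 2.
Extrapolated value = (2·A(h/2) − A(h)) / (2 − 1)
= (2·(-3.218647) − (-2.796264)) / 1
= -3.641030 / 1 = -3.641030

-3.6410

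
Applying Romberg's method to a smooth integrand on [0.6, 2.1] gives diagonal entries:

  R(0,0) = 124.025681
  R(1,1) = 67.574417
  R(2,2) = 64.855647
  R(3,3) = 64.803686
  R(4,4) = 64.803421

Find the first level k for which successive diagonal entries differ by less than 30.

|R(1,1) − R(0,0)| = 56.451264 ≥ 30
|R(2,2) − R(1,1)| = 2.718770 < 30

k = 2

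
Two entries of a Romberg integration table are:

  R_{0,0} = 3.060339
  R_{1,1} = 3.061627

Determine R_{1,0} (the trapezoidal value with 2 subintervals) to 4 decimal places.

From R_{1,1} = (4·R_{1,0} − R_{0,0})/3, solve for R_{1,0}:
4·R_{1,0} = 3·3.061627 + 3.060339 = 12.245220
R_{1,0} = 3.061305

3.0613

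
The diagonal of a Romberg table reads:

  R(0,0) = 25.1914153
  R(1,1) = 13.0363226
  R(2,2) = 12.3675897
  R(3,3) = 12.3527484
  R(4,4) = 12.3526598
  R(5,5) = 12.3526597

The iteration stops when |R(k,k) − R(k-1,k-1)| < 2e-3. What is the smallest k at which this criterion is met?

|R(1,1) − R(0,0)| = 12.1550927 ≥ 2e-3
|R(2,2) − R(1,1)| = 0.6687329 ≥ 2e-3
|R(3,3) − R(2,2)| = 0.0148413 ≥ 2e-3
|R(4,4) − R(3,3)| = 0.0000886 < 2e-3

k = 4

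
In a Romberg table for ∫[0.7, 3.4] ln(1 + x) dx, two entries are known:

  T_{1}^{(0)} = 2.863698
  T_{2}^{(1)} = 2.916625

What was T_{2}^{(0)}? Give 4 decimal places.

2.9034

From T_{2}^{(1)} = (4·T_{2}^{(0)} − T_{1}^{(0)})/3, solve for T_{2}^{(0)}:
4·T_{2}^{(0)} = 3·2.916625 + 2.863698 = 11.613573
T_{2}^{(0)} = 2.903393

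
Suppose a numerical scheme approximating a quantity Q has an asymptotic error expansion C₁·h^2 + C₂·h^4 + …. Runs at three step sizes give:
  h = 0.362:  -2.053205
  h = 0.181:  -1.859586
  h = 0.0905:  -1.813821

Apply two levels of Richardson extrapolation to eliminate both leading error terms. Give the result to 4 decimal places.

First eliminate the h^2 term (factor 2^2 = 4):
  B₁ = (4·(-1.859586) − (-2.053205))/3 = -1.795046
  B₂ = (4·(-1.813821) − (-1.859586))/3 = -1.798566
Then eliminate the h^4 term (factor 2^4 = 16):
  (16·(-1.798566) − (-1.795046))/15 = -1.798801

-1.7988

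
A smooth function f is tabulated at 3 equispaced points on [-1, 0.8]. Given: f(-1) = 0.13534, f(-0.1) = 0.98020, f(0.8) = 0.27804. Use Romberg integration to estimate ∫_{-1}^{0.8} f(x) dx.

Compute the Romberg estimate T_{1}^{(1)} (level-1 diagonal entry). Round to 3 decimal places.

1.300

T_{0}^{(0)} (trapezoid, 1 panel, h=1.8000): 0.37204
T_{1}^{(0)} (trapezoid, 2 panels, h=0.9000): 1.06820
T_{1}^{(1)} = 1.06820 + (1.06820 − 0.37204)/3 = 1.30025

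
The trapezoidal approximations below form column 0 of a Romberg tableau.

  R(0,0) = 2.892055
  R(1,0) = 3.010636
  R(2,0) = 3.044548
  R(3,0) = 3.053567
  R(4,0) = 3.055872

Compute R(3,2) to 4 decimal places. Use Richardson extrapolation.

3.0566

R(2,1) = (4·3.044548 − 3.010636) / 3 = 3.055852
R(3,1) = (4·3.053567 − 3.044548) / 3 = 3.056573
R(3,2) = (16·3.056573 − 3.055852) / 15 = 3.056621
(Column j=1 coincides with Simpson's rule on the same nodes.)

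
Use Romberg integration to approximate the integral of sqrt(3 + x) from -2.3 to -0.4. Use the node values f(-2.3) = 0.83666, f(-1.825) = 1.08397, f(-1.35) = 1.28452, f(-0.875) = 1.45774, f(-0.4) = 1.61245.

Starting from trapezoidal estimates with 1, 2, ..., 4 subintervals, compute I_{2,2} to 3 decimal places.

2.404

I_{0,0} (trapezoid, 1 panel, h=1.9000): 2.32665
I_{1,0} (trapezoid, 2 panels, h=0.9500): 2.38362
I_{2,0} (trapezoid, 4 panels, h=0.4750): 2.39912
I_{1,1} = 2.38362 + (2.38362 − 2.32665)/3 = 2.40261
I_{2,1} = 2.39912 + (2.39912 − 2.38362)/3 = 2.40429
I_{2,2} = 2.40429 + (2.40429 − 2.40261)/15 = 2.40440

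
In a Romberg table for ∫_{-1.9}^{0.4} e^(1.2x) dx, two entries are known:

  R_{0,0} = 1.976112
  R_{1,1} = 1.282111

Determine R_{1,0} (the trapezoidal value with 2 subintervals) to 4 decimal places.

1.4556

From R_{1,1} = (4·R_{1,0} − R_{0,0})/3, solve for R_{1,0}:
4·R_{1,0} = 3·1.282111 + 1.976112 = 5.822445
R_{1,0} = 1.455611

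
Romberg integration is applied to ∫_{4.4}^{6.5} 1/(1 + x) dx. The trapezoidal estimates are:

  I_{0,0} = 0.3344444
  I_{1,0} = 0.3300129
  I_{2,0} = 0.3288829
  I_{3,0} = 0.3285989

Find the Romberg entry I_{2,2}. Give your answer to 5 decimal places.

0.32850

Richardson extrapolation on the trapezoidal column (denominator 4−1=3):
I_{1,1} = (4·0.3300129 − 0.3344444) / 3 = 0.3285357
I_{2,1} = 0.3288829 + (0.3288829 − 0.3300129)/3 = 0.3285062
I_{2,2} = (16·0.3285062 − 0.3285357) / 15 = 0.3285042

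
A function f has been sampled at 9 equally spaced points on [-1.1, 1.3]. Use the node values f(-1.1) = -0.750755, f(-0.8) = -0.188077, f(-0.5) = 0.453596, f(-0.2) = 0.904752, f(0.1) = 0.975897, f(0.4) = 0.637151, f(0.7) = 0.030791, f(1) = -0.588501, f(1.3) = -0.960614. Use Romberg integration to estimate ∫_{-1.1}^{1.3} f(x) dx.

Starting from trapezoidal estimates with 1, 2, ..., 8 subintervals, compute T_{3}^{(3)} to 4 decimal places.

0.4268

T_{0}^{(0)} (trapezoid, 1 panel, h=2.4000): -2.053643
T_{1}^{(0)} (trapezoid, 2 panels, h=1.2000): 0.144255
T_{2}^{(0)} (trapezoid, 4 panels, h=0.6000): 0.362760
T_{3}^{(0)} (trapezoid, 8 panels, h=0.3000): 0.410977
T_{1}^{(1)} = 0.144255 + (0.144255 − (-2.053643))/3 = 0.876888
T_{2}^{(1)} = 0.362760 + (0.362760 − 0.144255)/3 = 0.435595
T_{3}^{(1)} = 0.410977 + (0.410977 − 0.362760)/3 = 0.427049
T_{2}^{(2)} = 0.435595 + (0.435595 − 0.876888)/15 = 0.406175
T_{3}^{(2)} = 0.427049 + (0.427049 − 0.435595)/15 = 0.426479
T_{3}^{(3)} = 0.426479 + (0.426479 − 0.406175)/63 = 0.426801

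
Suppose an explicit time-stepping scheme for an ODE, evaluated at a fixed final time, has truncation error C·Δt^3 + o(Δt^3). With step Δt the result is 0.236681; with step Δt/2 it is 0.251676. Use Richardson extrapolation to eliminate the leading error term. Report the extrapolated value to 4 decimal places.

0.2538

Extrapolated value = (8·A(Δt/2) − A(Δt)) / (8 − 1)
= (8·0.251676 − 0.236681) / 7
= 1.776727 / 7 = 0.253818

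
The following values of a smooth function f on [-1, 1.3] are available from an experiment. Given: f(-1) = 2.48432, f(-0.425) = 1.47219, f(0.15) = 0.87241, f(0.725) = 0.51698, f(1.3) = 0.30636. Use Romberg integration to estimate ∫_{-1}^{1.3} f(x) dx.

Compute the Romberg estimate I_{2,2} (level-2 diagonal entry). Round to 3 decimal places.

I_{0,0} (trapezoid, 1 panel, h=2.3000): 3.20928
I_{1,0} (trapezoid, 2 panels, h=1.1500): 2.60791
I_{2,0} (trapezoid, 4 panels, h=0.5750): 2.44773
I_{1,1} = 2.60791 + (2.60791 − 3.20928)/3 = 2.40745
I_{2,1} = 2.44773 + (2.44773 − 2.60791)/3 = 2.39434
I_{2,2} = 2.39434 + (2.39434 − 2.40745)/15 = 2.39347

2.393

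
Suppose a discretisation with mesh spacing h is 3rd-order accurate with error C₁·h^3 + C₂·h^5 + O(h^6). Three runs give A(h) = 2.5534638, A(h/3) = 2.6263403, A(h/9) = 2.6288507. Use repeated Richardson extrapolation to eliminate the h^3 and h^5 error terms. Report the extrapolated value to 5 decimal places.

First eliminate the h^3 term (factor 3^3 = 27):
  B₁ = (27·2.6263403 − 2.5534638)/26 = 2.6291432
  B₂ = (27·2.6288507 − 2.6263403)/26 = 2.6289473
Then eliminate the h^5 term (factor 3^5 = 243):
  (243·2.6289473 − 2.6291432)/242 = 2.6289465

2.62895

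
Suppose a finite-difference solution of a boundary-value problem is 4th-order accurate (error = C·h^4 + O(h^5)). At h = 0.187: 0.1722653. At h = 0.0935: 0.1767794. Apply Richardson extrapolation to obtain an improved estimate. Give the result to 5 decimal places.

0.17708

Extrapolated value = (16·A(h/2) − A(h)) / (16 − 1)
= (16·0.1767794 − 0.1722653) / 15
= 2.6562051 / 15 = 0.1770803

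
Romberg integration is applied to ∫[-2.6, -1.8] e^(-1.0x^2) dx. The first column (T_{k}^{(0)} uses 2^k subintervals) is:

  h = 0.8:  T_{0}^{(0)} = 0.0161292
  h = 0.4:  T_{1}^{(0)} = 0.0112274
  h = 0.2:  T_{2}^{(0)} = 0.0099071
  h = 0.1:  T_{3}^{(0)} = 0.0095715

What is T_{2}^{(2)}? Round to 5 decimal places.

0.00946

Richardson extrapolation on the trapezoidal column (denominator 4−1=3):
T_{1}^{(1)} = 0.0112274 + (0.0112274 − 0.0161292)/3 = 0.0095935
T_{2}^{(1)} = (4·0.0099071 − 0.0112274) / 3 = 0.0094670
T_{2}^{(2)} = 0.0094670 + (0.0094670 − 0.0095935)/15 = 0.0094586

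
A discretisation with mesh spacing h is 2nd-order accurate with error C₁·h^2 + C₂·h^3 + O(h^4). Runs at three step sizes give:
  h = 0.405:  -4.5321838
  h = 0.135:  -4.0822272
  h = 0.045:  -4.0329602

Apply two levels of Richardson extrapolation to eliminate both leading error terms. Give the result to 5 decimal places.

First eliminate the h^2 term (factor 3^2 = 9):
  B₁ = (9·(-4.0822272) − (-4.5321838))/8 = -4.0259826
  B₂ = (9·(-4.0329602) − (-4.0822272))/8 = -4.0268018
Then eliminate the h^3 term (factor 3^3 = 27):
  (27·(-4.0268018) − (-4.0259826))/26 = -4.0268333

-4.02683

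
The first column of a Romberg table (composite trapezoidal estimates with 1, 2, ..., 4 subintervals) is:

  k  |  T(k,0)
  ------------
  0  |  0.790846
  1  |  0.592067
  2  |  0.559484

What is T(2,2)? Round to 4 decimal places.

Richardson extrapolation on the trapezoidal column (denominator 4−1=3):
T(1,1) = (4·0.592067 − 0.790846) / 3 = 0.525807
T(2,1) = 0.559484 + (0.559484 − 0.592067)/3 = 0.548623
T(2,2) = (16·0.548623 − 0.525807) / 15 = 0.550144

0.5501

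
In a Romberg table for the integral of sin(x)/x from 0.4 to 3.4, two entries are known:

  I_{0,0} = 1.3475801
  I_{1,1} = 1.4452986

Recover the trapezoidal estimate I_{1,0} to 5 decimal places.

From I_{1,1} = (4·I_{1,0} − I_{0,0})/3, solve for I_{1,0}:
4·I_{1,0} = 3·1.4452986 + 1.3475801 = 5.6834759
I_{1,0} = 1.4208690

1.42087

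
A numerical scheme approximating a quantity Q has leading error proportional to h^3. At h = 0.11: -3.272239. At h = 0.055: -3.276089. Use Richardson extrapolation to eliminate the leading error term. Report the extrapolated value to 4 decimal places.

The leading error scales as h^3; refining by a factor of 2 reduces it by 2^3 = 8.
Extrapolated value = (8·A(h/2) − A(h)) / (8 − 1)
= (8·(-3.276089) − (-3.272239)) / 7
= -22.936473 / 7 = -3.276639

-3.2766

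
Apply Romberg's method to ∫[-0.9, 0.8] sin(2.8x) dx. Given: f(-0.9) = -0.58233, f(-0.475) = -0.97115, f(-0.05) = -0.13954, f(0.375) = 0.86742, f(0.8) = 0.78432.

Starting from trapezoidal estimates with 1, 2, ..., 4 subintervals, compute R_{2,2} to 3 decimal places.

-0.068

R_{0,0} (trapezoid, 1 panel, h=1.7000): 0.17169
R_{1,0} (trapezoid, 2 panels, h=0.8500): -0.03276
R_{2,0} (trapezoid, 4 panels, h=0.4250): -0.06047
R_{1,1} = -0.03276 + (-0.03276 − 0.17169)/3 = -0.10091
R_{2,1} = -0.06047 + (-0.06047 − (-0.03276))/3 = -0.06971
R_{2,2} = -0.06971 + (-0.06971 − (-0.10091))/15 = -0.06763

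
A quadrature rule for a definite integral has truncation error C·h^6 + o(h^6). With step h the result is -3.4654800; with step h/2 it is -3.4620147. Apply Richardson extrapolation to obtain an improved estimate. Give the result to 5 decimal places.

The leading error scales as h^6; refining by a factor of 2 reduces it by 2^6 = 64.
Extrapolated value = (64·A(h/2) − A(h)) / (64 − 1)
= (64·(-3.4620147) − (-3.4654800)) / 63
= -218.1034608 / 63 = -3.4619597

-3.46196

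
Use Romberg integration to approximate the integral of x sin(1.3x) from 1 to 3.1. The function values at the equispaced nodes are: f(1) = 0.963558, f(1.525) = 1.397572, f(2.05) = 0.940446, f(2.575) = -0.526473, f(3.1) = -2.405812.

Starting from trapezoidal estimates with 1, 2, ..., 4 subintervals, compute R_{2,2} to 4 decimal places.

R_{0,0} (trapezoid, 1 panel, h=2.1000): -1.514367
R_{1,0} (trapezoid, 2 panels, h=1.0500): 0.230285
R_{2,0} (trapezoid, 4 panels, h=0.5250): 0.572469
R_{1,1} = 0.230285 + (0.230285 − (-1.514367))/3 = 0.811836
R_{2,1} = 0.572469 + (0.572469 − 0.230285)/3 = 0.686530
R_{2,2} = 0.686530 + (0.686530 − 0.811836)/15 = 0.678176

0.6782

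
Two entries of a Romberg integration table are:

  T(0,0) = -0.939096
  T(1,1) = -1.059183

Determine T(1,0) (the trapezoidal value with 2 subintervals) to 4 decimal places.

-1.0292

From T(1,1) = (4·T(1,0) − T(0,0))/3, solve for T(1,0):
4·T(1,0) = 3·(-1.059183) + (-0.939096) = -4.116645
T(1,0) = -1.029161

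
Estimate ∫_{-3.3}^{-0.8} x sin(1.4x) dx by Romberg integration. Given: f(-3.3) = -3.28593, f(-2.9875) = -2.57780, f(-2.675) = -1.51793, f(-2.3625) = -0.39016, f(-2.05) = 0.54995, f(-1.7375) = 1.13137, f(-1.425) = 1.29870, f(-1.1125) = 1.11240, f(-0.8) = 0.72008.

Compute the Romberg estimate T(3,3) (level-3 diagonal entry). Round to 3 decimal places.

-0.501

T(0,0) (trapezoid, 1 panel, h=2.5000): -3.20731
T(1,0) (trapezoid, 2 panels, h=1.2500): -0.91622
T(2,0) (trapezoid, 4 panels, h=0.6250): -0.59513
T(3,0) (trapezoid, 8 panels, h=0.3125): -0.52387
T(1,1) = -0.91622 + (-0.91622 − (-3.20731))/3 = -0.15252
T(2,1) = -0.59513 + (-0.59513 − (-0.91622))/3 = -0.48810
T(3,1) = -0.52387 + (-0.52387 − (-0.59513))/3 = -0.50012
T(2,2) = -0.48810 + (-0.48810 − (-0.15252))/15 = -0.51047
T(3,2) = -0.50012 + (-0.50012 − (-0.48810))/15 = -0.50092
T(3,3) = -0.50092 + (-0.50092 − (-0.51047))/63 = -0.50077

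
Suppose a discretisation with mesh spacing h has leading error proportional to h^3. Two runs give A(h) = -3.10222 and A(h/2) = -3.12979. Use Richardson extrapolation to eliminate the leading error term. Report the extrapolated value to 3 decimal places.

The leading error scales as h^3; refining by a factor of 2 reduces it by 2^3 = 8.
Extrapolated value = (8·A(h/2) − A(h)) / (8 − 1)
= (8·(-3.12979) − (-3.10222)) / 7
= -21.93610 / 7 = -3.13373

-3.134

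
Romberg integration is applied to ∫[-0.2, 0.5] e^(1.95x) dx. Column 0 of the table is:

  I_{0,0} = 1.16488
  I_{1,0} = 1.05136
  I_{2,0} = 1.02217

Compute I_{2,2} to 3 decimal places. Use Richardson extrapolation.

1.012

Richardson extrapolation on the trapezoidal column (denominator 4−1=3):
I_{1,1} = 1.05136 + (1.05136 − 1.16488)/3 = 1.01352
I_{2,1} = (4·1.02217 − 1.05136) / 3 = 1.01244
I_{2,2} = (16·1.01244 − 1.01352) / 15 = 1.01237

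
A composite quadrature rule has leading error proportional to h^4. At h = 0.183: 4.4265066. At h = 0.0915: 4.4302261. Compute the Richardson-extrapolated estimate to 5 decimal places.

4.43047

Extrapolated value = (16·A(h/2) − A(h)) / (16 − 1)
= (16·4.4302261 − 4.4265066) / 15
= 66.4571110 / 15 = 4.4304741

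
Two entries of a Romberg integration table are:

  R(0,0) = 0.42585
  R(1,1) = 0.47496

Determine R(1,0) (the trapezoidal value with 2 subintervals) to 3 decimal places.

From R(1,1) = (4·R(1,0) − R(0,0))/3, solve for R(1,0):
4·R(1,0) = 3·0.47496 + 0.42585 = 1.85073
R(1,0) = 0.46268

0.463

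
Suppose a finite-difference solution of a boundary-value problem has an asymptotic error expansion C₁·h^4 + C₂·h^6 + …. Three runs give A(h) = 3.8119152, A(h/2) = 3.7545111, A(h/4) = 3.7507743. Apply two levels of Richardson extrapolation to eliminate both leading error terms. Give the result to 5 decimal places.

First eliminate the h^4 term (factor 2^4 = 16):
  B₁ = (16·3.7545111 − 3.8119152)/15 = 3.7506842
  B₂ = (16·3.7507743 − 3.7545111)/15 = 3.7505252
Then eliminate the h^6 term (factor 2^6 = 64):
  (64·3.7505252 − 3.7506842)/63 = 3.7505227

3.75052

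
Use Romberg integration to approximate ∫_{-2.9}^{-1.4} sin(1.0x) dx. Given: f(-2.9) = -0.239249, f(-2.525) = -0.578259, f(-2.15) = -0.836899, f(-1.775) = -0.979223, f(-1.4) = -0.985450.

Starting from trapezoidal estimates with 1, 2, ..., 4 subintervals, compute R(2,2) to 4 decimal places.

-1.1409

R(0,0) (trapezoid, 1 panel, h=1.5000): -0.918524
R(1,0) (trapezoid, 2 panels, h=0.7500): -1.086936
R(2,0) (trapezoid, 4 panels, h=0.3750): -1.127524
R(1,1) = -1.086936 + (-1.086936 − (-0.918524))/3 = -1.143073
R(2,1) = -1.127524 + (-1.127524 − (-1.086936))/3 = -1.141053
R(2,2) = -1.141053 + (-1.141053 − (-1.143073))/15 = -1.140918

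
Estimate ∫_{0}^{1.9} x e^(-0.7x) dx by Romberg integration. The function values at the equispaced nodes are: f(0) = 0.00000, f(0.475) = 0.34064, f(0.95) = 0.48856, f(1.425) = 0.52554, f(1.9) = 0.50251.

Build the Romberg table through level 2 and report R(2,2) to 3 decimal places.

0.783

R(0,0) (trapezoid, 1 panel, h=1.9000): 0.47738
R(1,0) (trapezoid, 2 panels, h=0.9500): 0.70282
R(2,0) (trapezoid, 4 panels, h=0.4750): 0.76285
R(1,1) = 0.70282 + (0.70282 − 0.47738)/3 = 0.77797
R(2,1) = 0.76285 + (0.76285 − 0.70282)/3 = 0.78286
R(2,2) = 0.78286 + (0.78286 − 0.77797)/15 = 0.78319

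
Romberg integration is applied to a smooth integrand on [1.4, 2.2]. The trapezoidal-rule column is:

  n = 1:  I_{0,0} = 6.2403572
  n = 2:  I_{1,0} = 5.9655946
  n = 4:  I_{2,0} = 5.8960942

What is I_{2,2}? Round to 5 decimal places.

5.87286

Richardson extrapolation on the trapezoidal column (denominator 4−1=3):
I_{1,1} = 5.9655946 + (5.9655946 − 6.2403572)/3 = 5.8740071
I_{2,1} = (4·5.8960942 − 5.9655946) / 3 = 5.8729274
I_{2,2} = (16·5.8729274 − 5.8740071) / 15 = 5.8728554
(Column j=1 coincides with Simpson's rule on the same nodes.)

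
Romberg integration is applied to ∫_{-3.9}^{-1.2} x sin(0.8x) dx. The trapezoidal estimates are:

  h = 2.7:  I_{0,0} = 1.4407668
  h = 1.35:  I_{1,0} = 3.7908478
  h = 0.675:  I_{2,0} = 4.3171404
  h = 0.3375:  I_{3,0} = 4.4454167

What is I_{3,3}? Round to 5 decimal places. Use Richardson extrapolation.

I_{1,1} = 3.7908478 + (3.7908478 − 1.4407668)/3 = 4.5742081
I_{2,1} = (4·4.3171404 − 3.7908478) / 3 = 4.4925713
I_{3,1} = (4·4.4454167 − 4.3171404) / 3 = 4.4881755
I_{2,2} = 4.4925713 + (4.4925713 − 4.5742081)/15 = 4.4871288
I_{3,2} = 4.4881755 + (4.4881755 − 4.4925713)/15 = 4.4878824
I_{3,3} = 4.4878824 + (4.4878824 − 4.4871288)/63 = 4.4878944

4.48789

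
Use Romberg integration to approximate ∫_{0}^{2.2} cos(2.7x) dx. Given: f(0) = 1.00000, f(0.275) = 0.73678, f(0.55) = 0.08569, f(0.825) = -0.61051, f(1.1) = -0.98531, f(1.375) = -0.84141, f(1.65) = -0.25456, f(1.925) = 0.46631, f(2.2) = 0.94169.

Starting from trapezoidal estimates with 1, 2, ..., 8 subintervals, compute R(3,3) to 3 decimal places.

-0.125

R(0,0) (trapezoid, 1 panel, h=2.2000): 2.13586
R(1,0) (trapezoid, 2 panels, h=1.1000): -0.01591
R(2,0) (trapezoid, 4 panels, h=0.5500): -0.10083
R(3,0) (trapezoid, 8 panels, h=0.2750): -0.11885
R(1,1) = -0.01591 + (-0.01591 − 2.13586)/3 = -0.73317
R(2,1) = -0.10083 + (-0.10083 − (-0.01591))/3 = -0.12914
R(3,1) = -0.11885 + (-0.11885 − (-0.10083))/3 = -0.12486
R(2,2) = -0.12914 + (-0.12914 − (-0.73317))/15 = -0.08887
R(3,2) = -0.12486 + (-0.12486 − (-0.12914))/15 = -0.12457
R(3,3) = -0.12457 + (-0.12457 − (-0.08887))/63 = -0.12514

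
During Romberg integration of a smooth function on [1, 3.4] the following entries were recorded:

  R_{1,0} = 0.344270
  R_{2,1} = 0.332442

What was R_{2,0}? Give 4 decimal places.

From R_{2,1} = (4·R_{2,0} − R_{1,0})/3, solve for R_{2,0}:
4·R_{2,0} = 3·0.332442 + 0.344270 = 1.341596
R_{2,0} = 0.335399

0.3354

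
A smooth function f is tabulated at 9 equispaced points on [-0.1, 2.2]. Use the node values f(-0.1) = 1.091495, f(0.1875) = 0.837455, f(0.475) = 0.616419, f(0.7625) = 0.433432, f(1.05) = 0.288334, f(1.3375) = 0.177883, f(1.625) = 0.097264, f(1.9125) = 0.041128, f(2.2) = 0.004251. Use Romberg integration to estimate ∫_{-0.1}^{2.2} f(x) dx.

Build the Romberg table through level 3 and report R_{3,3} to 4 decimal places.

R_{0,0} (trapezoid, 1 panel, h=2.3000): 1.260108
R_{1,0} (trapezoid, 2 panels, h=1.1500): 0.961638
R_{2,0} (trapezoid, 4 panels, h=0.5750): 0.891187
R_{3,0} (trapezoid, 8 panels, h=0.2875): 0.873939
R_{1,1} = 0.961638 + (0.961638 − 1.260108)/3 = 0.862148
R_{2,1} = 0.891187 + (0.891187 − 0.961638)/3 = 0.867703
R_{3,1} = 0.873939 + (0.873939 − 0.891187)/3 = 0.868190
R_{2,2} = 0.867703 + (0.867703 − 0.862148)/15 = 0.868073
R_{3,2} = 0.868190 + (0.868190 − 0.867703)/15 = 0.868222
R_{3,3} = 0.868222 + (0.868222 − 0.868073)/63 = 0.868224

0.8682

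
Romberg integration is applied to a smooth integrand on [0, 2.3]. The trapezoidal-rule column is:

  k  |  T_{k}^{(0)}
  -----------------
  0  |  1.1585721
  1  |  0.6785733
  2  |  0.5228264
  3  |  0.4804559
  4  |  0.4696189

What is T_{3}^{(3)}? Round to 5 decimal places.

0.46600

T_{1}^{(1)} = (4·0.6785733 − 1.1585721) / 3 = 0.5185737
T_{2}^{(1)} = 0.5228264 + (0.5228264 − 0.6785733)/3 = 0.4709108
T_{3}^{(1)} = 0.4804559 + (0.4804559 − 0.5228264)/3 = 0.4663324
T_{2}^{(2)} = (16·0.4709108 − 0.5185737) / 15 = 0.4677333
T_{3}^{(2)} = 0.4663324 + (0.4663324 − 0.4709108)/15 = 0.4660272
T_{3}^{(3)} = 0.4660272 + (0.4660272 − 0.4677333)/63 = 0.4660001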